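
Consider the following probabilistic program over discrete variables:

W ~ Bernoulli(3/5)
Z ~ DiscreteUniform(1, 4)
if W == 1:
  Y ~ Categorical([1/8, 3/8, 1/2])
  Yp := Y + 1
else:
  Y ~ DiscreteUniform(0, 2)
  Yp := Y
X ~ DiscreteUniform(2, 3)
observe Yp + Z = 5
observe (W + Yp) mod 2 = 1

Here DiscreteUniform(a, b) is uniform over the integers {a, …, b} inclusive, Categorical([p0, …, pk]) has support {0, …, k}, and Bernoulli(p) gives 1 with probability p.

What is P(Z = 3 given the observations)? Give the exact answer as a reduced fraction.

P(Z = 3 | obs) = 27/43

Enumerate traces; 4 have nonzero weight after conditioning:
  (W=0, Z=4, Y=1, X=2) weight 1/60
  (W=0, Z=4, Y=1, X=3) weight 1/60
  (W=1, Z=3, Y=1, X=2) weight 9/320
  (W=1, Z=3, Y=1, X=3) weight 9/320
Group by Z:
  weight(Z=3) = 9/160
  weight(Z=4) = 1/30
Total weight = 9/160 + 1/30 = 43/480
P(Z=3 | obs) = 9/160 / 43/480 = 27/43
P(Z=4 | obs) = 1/30 / 43/480 = 16/43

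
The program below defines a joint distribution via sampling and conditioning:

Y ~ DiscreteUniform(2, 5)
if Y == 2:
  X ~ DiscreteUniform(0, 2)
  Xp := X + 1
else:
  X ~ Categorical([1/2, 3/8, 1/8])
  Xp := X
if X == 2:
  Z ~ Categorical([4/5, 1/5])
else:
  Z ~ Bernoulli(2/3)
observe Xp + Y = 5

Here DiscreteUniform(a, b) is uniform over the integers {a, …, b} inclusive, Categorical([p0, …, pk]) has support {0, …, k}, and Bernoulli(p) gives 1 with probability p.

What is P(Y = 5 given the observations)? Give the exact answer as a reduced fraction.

Enumerate traces; 8 have nonzero weight after conditioning:
  (Y=2, X=2, Z=0) weight 1/15
  (Y=2, X=2, Z=1) weight 1/60
  (Y=3, X=2, Z=0) weight 1/40
  (Y=3, X=2, Z=1) weight 1/160
  (Y=4, X=1, Z=0) weight 1/32
  (Y=4, X=1, Z=1) weight 1/16
  (Y=5, X=0, Z=0) weight 1/24
  (Y=5, X=0, Z=1) weight 1/12
Group by Y:
  weight(Y=2) = 1/12
  weight(Y=3) = 1/32
  weight(Y=4) = 3/32
  weight(Y=5) = 1/8
Total weight = 1/12 + 1/32 + 3/32 + 1/8 = 1/3
P(Y=2 | obs) = 1/12 / 1/3 = 1/4
P(Y=3 | obs) = 1/32 / 1/3 = 3/32
P(Y=4 | obs) = 3/32 / 1/3 = 9/32
P(Y=5 | obs) = 1/8 / 1/3 = 3/8

P(Y = 5 | obs) = 3/8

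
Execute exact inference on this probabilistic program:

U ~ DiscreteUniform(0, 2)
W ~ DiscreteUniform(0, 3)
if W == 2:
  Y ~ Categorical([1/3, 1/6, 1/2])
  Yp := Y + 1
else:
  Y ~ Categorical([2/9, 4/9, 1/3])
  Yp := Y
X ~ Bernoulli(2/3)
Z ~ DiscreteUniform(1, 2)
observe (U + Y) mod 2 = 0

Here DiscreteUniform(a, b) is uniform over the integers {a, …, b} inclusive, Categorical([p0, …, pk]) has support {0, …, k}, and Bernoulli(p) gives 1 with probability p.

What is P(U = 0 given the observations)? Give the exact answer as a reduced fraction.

Enumerate traces; 80 have nonzero weight after conditioning:
  (U=0, W=0, Y=0, X=0, Z=1) weight 1/324
  (U=0, W=0, Y=0, X=0, Z=2) weight 1/324
  (U=0, W=0, Y=0, X=1, Z=1) weight 1/162
  (U=0, W=0, Y=0, X=1, Z=2) weight 1/162
  (U=0, W=0, Y=2, X=0, Z=1) weight 1/216
  (U=0, W=0, Y=2, X=0, Z=2) weight 1/216
  (U=0, W=0, Y=2, X=1, Z=1) weight 1/108
  (U=0, W=0, Y=2, X=1, Z=2) weight 1/108
  (U=1, W=0, Y=1, X=0, Z=1) weight 1/162
  (U=2, W=0, Y=0, X=0, Z=1) weight 1/324
  … 70 more
Group by U:
  weight(U=0) = 5/24
  weight(U=1) = 1/8
  weight(U=2) = 5/24
Total weight = 5/24 + 1/8 + 5/24 = 13/24
P(U=0 | obs) = 5/24 / 13/24 = 5/13
P(U=1 | obs) = 1/8 / 13/24 = 3/13
P(U=2 | obs) = 5/24 / 13/24 = 5/13

P(U = 0 | obs) = 5/13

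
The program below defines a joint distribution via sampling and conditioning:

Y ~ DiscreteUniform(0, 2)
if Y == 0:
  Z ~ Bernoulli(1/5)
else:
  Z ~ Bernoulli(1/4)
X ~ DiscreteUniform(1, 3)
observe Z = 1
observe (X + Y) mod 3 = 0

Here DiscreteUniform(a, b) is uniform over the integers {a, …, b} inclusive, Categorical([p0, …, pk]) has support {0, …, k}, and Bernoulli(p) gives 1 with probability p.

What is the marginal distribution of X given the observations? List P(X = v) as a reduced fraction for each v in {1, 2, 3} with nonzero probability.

Enumerate traces; 3 have nonzero weight after conditioning:
  (Y=0, Z=1, X=3) weight 1/45
  (Y=1, Z=1, X=2) weight 1/36
  (Y=2, Z=1, X=1) weight 1/36
Group by X:
  weight(X=1) = 1/36
  weight(X=2) = 1/36
  weight(X=3) = 1/45
Total weight = 1/36 + 1/36 + 1/45 = 7/90
P(X=1 | obs) = 1/36 / 7/90 = 5/14
P(X=2 | obs) = 1/36 / 7/90 = 5/14
P(X=3 | obs) = 1/45 / 7/90 = 2/7

P(X=1) = 5/14, P(X=2) = 5/14, P(X=3) = 2/7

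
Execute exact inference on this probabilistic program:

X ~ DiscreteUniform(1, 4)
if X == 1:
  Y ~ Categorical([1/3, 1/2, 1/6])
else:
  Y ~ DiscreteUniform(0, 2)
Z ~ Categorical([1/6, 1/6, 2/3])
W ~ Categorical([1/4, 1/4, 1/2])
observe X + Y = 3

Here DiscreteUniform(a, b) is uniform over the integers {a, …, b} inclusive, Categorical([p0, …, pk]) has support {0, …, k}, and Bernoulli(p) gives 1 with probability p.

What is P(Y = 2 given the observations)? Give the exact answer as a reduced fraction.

Enumerate traces; 27 have nonzero weight after conditioning:
  (X=1, Y=2, Z=0, W=0) weight 1/576
  (X=1, Y=2, Z=0, W=1) weight 1/576
  (X=1, Y=2, Z=0, W=2) weight 1/288
  (X=1, Y=2, Z=1, W=0) weight 1/576
  (X=1, Y=2, Z=1, W=1) weight 1/576
  (X=1, Y=2, Z=1, W=2) weight 1/288
  (X=1, Y=2, Z=2, W=0) weight 1/144
  (X=1, Y=2, Z=2, W=1) weight 1/144
  (X=2, Y=1, Z=0, W=0) weight 1/288
  (X=3, Y=0, Z=0, W=0) weight 1/288
  … 17 more
Group by Y:
  weight(Y=0) = 1/12
  weight(Y=1) = 1/12
  weight(Y=2) = 1/24
Total weight = 1/12 + 1/12 + 1/24 = 5/24
P(Y=0 | obs) = 1/12 / 5/24 = 2/5
P(Y=1 | obs) = 1/12 / 5/24 = 2/5
P(Y=2 | obs) = 1/24 / 5/24 = 1/5

P(Y = 2 | obs) = 1/5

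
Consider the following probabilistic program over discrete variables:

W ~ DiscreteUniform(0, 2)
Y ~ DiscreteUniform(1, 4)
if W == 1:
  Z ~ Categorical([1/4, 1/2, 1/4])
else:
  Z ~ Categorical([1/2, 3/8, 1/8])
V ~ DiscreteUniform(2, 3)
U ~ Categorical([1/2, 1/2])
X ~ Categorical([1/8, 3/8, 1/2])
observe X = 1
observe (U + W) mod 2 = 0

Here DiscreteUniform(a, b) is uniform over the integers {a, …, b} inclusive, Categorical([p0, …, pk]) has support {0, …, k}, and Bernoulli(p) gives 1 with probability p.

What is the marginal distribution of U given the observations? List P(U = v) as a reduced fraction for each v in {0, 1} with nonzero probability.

P(U=0) = 2/3, P(U=1) = 1/3

Enumerate traces; 72 have nonzero weight after conditioning:
  (W=0, Y=1, Z=0, V=2, U=0, X=1) weight 1/256
  (W=0, Y=1, Z=0, V=3, U=0, X=1) weight 1/256
  (W=0, Y=1, Z=1, V=2, U=0, X=1) weight 3/1024
  (W=0, Y=1, Z=1, V=3, U=0, X=1) weight 3/1024
  (W=0, Y=1, Z=2, V=2, U=0, X=1) weight 1/1024
  (W=0, Y=1, Z=2, V=3, U=0, X=1) weight 1/1024
  (W=0, Y=2, Z=0, V=2, U=0, X=1) weight 1/256
  (W=0, Y=2, Z=0, V=3, U=0, X=1) weight 1/256
  (W=1, Y=1, Z=0, V=2, U=1, X=1) weight 1/512
  … 63 more
Group by U:
  weight(U=0) = 1/8
  weight(U=1) = 1/16
Total weight = 1/8 + 1/16 = 3/16
P(U=0 | obs) = 1/8 / 3/16 = 2/3
P(U=1 | obs) = 1/16 / 3/16 = 1/3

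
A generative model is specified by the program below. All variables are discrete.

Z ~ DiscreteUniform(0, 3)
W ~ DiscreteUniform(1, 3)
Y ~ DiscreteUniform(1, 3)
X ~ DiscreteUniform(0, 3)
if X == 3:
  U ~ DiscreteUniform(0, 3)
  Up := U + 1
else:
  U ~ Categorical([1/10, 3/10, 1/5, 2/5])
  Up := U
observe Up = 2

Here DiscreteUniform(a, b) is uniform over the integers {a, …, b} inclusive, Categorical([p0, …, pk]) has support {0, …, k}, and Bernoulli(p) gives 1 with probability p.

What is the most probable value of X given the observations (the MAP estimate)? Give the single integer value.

Enumerate traces; 144 have nonzero weight after conditioning:
  (Z=0, W=1, Y=1, X=0, U=2) weight 1/720
  (Z=0, W=1, Y=1, X=1, U=2) weight 1/720
  (Z=0, W=1, Y=1, X=2, U=2) weight 1/720
  (Z=0, W=1, Y=1, X=3, U=1) weight 1/576
  (Z=0, W=1, Y=2, X=0, U=2) weight 1/720
  (Z=0, W=1, Y=2, X=1, U=2) weight 1/720
  (Z=0, W=1, Y=2, X=2, U=2) weight 1/720
  (Z=0, W=1, Y=2, X=3, U=1) weight 1/576
  … 136 more
Group by X:
  weight(X=0) = 1/20
  weight(X=1) = 1/20
  weight(X=2) = 1/20
  weight(X=3) = 1/16
Total weight = 1/20 + 1/20 + 1/20 + 1/16 = 17/80
P(X=0 | obs) = 1/20 / 17/80 = 4/17
P(X=1 | obs) = 1/20 / 17/80 = 4/17
P(X=2 | obs) = 1/20 / 17/80 = 4/17
P(X=3 | obs) = 1/16 / 17/80 = 5/17
argmax = 3

argmax_v P(X = v | obs) = 3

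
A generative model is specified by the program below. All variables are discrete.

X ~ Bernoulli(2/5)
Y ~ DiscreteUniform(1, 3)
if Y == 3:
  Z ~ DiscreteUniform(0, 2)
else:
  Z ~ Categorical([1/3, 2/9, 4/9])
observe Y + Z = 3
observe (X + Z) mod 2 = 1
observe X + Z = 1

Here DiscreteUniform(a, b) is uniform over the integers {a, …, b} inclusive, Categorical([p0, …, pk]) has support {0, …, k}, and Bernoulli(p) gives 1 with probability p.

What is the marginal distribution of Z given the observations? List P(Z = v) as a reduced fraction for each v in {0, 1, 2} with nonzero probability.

P(Z=0) = 1/2, P(Z=1) = 1/2

Enumerate traces; 2 have nonzero weight after conditioning:
  (X=0, Y=2, Z=1) weight 2/45
  (X=1, Y=3, Z=0) weight 2/45
Group by Z:
  weight(Z=0) = 2/45
  weight(Z=1) = 2/45
Total weight = 2/45 + 2/45 = 4/45
P(Z=0 | obs) = 2/45 / 4/45 = 1/2
P(Z=1 | obs) = 2/45 / 4/45 = 1/2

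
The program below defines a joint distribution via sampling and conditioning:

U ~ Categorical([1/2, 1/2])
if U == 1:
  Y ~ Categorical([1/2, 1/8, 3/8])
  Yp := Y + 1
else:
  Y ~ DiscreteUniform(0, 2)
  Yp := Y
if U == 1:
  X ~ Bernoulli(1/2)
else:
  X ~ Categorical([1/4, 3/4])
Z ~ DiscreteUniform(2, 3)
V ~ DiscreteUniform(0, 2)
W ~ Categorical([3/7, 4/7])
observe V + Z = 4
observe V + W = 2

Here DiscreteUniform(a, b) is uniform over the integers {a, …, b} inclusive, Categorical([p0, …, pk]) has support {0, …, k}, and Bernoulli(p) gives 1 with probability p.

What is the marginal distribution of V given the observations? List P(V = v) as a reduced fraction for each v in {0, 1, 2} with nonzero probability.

P(V=1) = 4/7, P(V=2) = 3/7

Enumerate traces; 24 have nonzero weight after conditioning:
  (U=0, Y=0, X=0, Z=2, V=2, W=0) weight 1/336
  (U=0, Y=0, X=0, Z=3, V=1, W=1) weight 1/252
  (U=0, Y=0, X=1, Z=2, V=2, W=0) weight 1/112
  (U=0, Y=0, X=1, Z=3, V=1, W=1) weight 1/84
  (U=0, Y=1, X=0, Z=2, V=2, W=0) weight 1/336
  (U=0, Y=1, X=0, Z=3, V=1, W=1) weight 1/252
  (U=0, Y=1, X=1, Z=2, V=2, W=0) weight 1/112
  (U=0, Y=1, X=1, Z=3, V=1, W=1) weight 1/84
  … 16 more
Group by V:
  weight(V=1) = 2/21
  weight(V=2) = 1/14
Total weight = 2/21 + 1/14 = 1/6
P(V=1 | obs) = 2/21 / 1/6 = 4/7
P(V=2 | obs) = 1/14 / 1/6 = 3/7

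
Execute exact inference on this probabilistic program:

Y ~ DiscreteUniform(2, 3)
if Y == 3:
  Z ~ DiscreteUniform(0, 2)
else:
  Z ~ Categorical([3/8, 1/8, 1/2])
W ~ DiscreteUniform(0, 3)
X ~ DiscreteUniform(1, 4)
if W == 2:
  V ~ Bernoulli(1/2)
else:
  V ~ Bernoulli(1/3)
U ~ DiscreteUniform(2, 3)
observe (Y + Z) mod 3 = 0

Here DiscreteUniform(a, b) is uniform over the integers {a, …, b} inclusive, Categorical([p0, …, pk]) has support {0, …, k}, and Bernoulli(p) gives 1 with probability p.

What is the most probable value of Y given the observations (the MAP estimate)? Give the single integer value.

Enumerate traces; 128 have nonzero weight after conditioning:
  (Y=2, Z=1, W=0, X=1, V=0, U=2) weight 1/768
  (Y=2, Z=1, W=0, X=1, V=0, U=3) weight 1/768
  (Y=2, Z=1, W=0, X=1, V=1, U=2) weight 1/1536
  (Y=2, Z=1, W=0, X=1, V=1, U=3) weight 1/1536
  (Y=2, Z=1, W=0, X=2, V=0, U=2) weight 1/768
  (Y=2, Z=1, W=0, X=2, V=0, U=3) weight 1/768
  (Y=2, Z=1, W=0, X=2, V=1, U=2) weight 1/1536
  (Y=2, Z=1, W=0, X=2, V=1, U=3) weight 1/1536
  (Y=3, Z=0, W=0, X=1, V=0, U=2) weight 1/288
  … 119 more
Group by Y:
  weight(Y=2) = 1/16
  weight(Y=3) = 1/6
Total weight = 1/16 + 1/6 = 11/48
P(Y=2 | obs) = 1/16 / 11/48 = 3/11
P(Y=3 | obs) = 1/6 / 11/48 = 8/11
argmax = 3

argmax_v P(Y = v | obs) = 3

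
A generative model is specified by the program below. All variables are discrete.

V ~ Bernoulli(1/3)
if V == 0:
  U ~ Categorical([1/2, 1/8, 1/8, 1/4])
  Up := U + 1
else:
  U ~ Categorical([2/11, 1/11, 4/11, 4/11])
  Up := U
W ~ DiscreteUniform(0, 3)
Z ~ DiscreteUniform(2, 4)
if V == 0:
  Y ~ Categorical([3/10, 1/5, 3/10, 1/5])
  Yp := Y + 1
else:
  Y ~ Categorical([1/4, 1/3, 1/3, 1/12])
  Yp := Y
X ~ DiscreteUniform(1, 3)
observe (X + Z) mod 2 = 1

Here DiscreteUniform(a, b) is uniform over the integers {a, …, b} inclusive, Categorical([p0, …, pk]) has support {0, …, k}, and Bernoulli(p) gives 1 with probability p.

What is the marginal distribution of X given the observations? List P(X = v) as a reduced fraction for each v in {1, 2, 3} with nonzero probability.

P(X=1) = 2/5, P(X=2) = 1/5, P(X=3) = 2/5

Enumerate traces; 640 have nonzero weight after conditioning:
  (V=0, U=0, W=0, Z=2, Y=0, X=1) weight 1/360
  (V=0, U=0, W=0, Z=2, Y=0, X=3) weight 1/360
  (V=0, U=0, W=0, Z=2, Y=1, X=1) weight 1/540
  (V=0, U=0, W=0, Z=2, Y=1, X=3) weight 1/540
  (V=0, U=0, W=0, Z=2, Y=2, X=1) weight 1/360
  (V=0, U=0, W=0, Z=2, Y=2, X=3) weight 1/360
  (V=0, U=0, W=0, Z=2, Y=3, X=1) weight 1/540
  (V=0, U=0, W=0, Z=2, Y=3, X=3) weight 1/540
  (V=0, U=0, W=0, Z=3, Y=0, X=2) weight 1/360
  … 631 more
Group by X:
  weight(X=1) = 2/9
  weight(X=2) = 1/9
  weight(X=3) = 2/9
Total weight = 2/9 + 1/9 + 2/9 = 5/9
P(X=1 | obs) = 2/9 / 5/9 = 2/5
P(X=2 | obs) = 1/9 / 5/9 = 1/5
P(X=3 | obs) = 2/9 / 5/9 = 2/5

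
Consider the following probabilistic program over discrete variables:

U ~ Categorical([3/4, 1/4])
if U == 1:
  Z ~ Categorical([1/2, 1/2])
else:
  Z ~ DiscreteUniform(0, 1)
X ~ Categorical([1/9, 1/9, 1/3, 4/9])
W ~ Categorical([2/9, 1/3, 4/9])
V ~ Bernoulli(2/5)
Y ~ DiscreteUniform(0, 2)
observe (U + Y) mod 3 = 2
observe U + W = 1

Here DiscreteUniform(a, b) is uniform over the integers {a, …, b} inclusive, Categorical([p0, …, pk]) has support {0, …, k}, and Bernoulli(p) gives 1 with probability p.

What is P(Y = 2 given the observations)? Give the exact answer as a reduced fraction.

P(Y = 2 | obs) = 9/11

Enumerate traces; 32 have nonzero weight after conditioning:
  (U=0, Z=0, X=0, W=1, V=0, Y=2) weight 1/360
  (U=0, Z=0, X=0, W=1, V=1, Y=2) weight 1/540
  (U=0, Z=0, X=1, W=1, V=0, Y=2) weight 1/360
  (U=0, Z=0, X=1, W=1, V=1, Y=2) weight 1/540
  (U=0, Z=0, X=2, W=1, V=0, Y=2) weight 1/120
  (U=0, Z=0, X=2, W=1, V=1, Y=2) weight 1/180
  (U=0, Z=0, X=3, W=1, V=0, Y=2) weight 1/90
  (U=0, Z=0, X=3, W=1, V=1, Y=2) weight 1/135
  (U=1, Z=0, X=0, W=0, V=0, Y=1) weight 1/1620
  … 23 more
Group by Y:
  weight(Y=1) = 1/54
  weight(Y=2) = 1/12
Total weight = 1/54 + 1/12 = 11/108
P(Y=1 | obs) = 1/54 / 11/108 = 2/11
P(Y=2 | obs) = 1/12 / 11/108 = 9/11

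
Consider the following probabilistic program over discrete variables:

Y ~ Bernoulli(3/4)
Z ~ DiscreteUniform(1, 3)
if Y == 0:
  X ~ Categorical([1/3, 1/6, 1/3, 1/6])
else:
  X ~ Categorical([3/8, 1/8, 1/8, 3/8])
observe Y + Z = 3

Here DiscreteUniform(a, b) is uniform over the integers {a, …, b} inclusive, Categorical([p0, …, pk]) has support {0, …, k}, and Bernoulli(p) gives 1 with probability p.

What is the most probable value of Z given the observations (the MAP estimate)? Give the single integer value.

Enumerate traces; 8 have nonzero weight after conditioning:
  (Y=0, Z=3, X=0) weight 1/36
  (Y=0, Z=3, X=1) weight 1/72
  (Y=0, Z=3, X=2) weight 1/36
  (Y=0, Z=3, X=3) weight 1/72
  (Y=1, Z=2, X=0) weight 3/32
  (Y=1, Z=2, X=1) weight 1/32
  (Y=1, Z=2, X=2) weight 1/32
  (Y=1, Z=2, X=3) weight 3/32
Group by Z:
  weight(Z=2) = 1/4
  weight(Z=3) = 1/12
Total weight = 1/4 + 1/12 = 1/3
P(Z=2 | obs) = 1/4 / 1/3 = 3/4
P(Z=3 | obs) = 1/12 / 1/3 = 1/4
argmax = 2

argmax_v P(Z = v | obs) = 2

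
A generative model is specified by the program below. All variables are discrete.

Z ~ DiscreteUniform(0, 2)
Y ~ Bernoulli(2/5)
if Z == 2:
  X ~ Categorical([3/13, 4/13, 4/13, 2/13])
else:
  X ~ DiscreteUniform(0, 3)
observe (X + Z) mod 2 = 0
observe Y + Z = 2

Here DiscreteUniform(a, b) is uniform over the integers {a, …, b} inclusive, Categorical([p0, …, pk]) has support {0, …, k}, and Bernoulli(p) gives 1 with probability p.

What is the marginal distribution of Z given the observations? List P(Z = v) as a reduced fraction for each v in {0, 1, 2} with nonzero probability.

Enumerate traces; 4 have nonzero weight after conditioning:
  (Z=1, Y=1, X=1) weight 1/30
  (Z=1, Y=1, X=3) weight 1/30
  (Z=2, Y=0, X=0) weight 3/65
  (Z=2, Y=0, X=2) weight 4/65
Group by Z:
  weight(Z=1) = 1/15
  weight(Z=2) = 7/65
Total weight = 1/15 + 7/65 = 34/195
P(Z=1 | obs) = 1/15 / 34/195 = 13/34
P(Z=2 | obs) = 7/65 / 34/195 = 21/34

P(Z=1) = 13/34, P(Z=2) = 21/34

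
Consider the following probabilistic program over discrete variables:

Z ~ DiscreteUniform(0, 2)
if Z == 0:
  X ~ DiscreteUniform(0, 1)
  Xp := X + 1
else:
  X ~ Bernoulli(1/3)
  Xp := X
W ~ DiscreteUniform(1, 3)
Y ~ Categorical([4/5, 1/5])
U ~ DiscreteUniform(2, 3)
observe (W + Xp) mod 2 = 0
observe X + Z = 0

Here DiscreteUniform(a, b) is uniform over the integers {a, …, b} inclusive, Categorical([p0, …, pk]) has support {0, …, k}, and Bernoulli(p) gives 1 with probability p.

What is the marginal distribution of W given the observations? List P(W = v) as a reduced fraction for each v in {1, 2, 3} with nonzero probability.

Enumerate traces; 8 have nonzero weight after conditioning:
  (Z=0, X=0, W=1, Y=0, U=2) weight 1/45
  (Z=0, X=0, W=1, Y=0, U=3) weight 1/45
  (Z=0, X=0, W=1, Y=1, U=2) weight 1/180
  (Z=0, X=0, W=1, Y=1, U=3) weight 1/180
  (Z=0, X=0, W=3, Y=0, U=2) weight 1/45
  (Z=0, X=0, W=3, Y=0, U=3) weight 1/45
  (Z=0, X=0, W=3, Y=1, U=2) weight 1/180
  (Z=0, X=0, W=3, Y=1, U=3) weight 1/180
Group by W:
  weight(W=1) = 1/18
  weight(W=3) = 1/18
Total weight = 1/18 + 1/18 = 1/9
P(W=1 | obs) = 1/18 / 1/9 = 1/2
P(W=3 | obs) = 1/18 / 1/9 = 1/2

P(W=1) = 1/2, P(W=3) = 1/2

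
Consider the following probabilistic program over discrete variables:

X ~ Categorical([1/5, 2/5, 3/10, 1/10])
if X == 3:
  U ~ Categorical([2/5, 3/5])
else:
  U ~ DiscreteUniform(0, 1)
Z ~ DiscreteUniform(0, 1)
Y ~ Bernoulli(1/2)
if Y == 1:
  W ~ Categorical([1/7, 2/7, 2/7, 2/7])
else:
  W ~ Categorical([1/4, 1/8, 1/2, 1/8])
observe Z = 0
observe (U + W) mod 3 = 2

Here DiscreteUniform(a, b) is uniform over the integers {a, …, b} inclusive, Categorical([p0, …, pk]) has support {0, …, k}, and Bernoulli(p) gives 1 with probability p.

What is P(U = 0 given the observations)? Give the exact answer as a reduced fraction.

Enumerate traces; 16 have nonzero weight after conditioning:
  (X=0, U=0, Z=0, Y=0, W=2) weight 1/80
  (X=0, U=0, Z=0, Y=1, W=2) weight 1/140
  (X=0, U=1, Z=0, Y=0, W=1) weight 1/320
  (X=0, U=1, Z=0, Y=1, W=1) weight 1/140
  (X=1, U=0, Z=0, Y=0, W=2) weight 1/40
  (X=1, U=0, Z=0, Y=1, W=2) weight 1/70
  (X=1, U=1, Z=0, Y=0, W=1) weight 1/160
  (X=1, U=1, Z=0, Y=1, W=1) weight 1/70
  … 8 more
Group by U:
  weight(U=0) = 77/800
  weight(U=1) = 1173/22400
Total weight = 77/800 + 1173/22400 = 3329/22400
P(U=0 | obs) = 77/800 / 3329/22400 = 2156/3329
P(U=1 | obs) = 1173/22400 / 3329/22400 = 1173/3329

P(U = 0 | obs) = 2156/3329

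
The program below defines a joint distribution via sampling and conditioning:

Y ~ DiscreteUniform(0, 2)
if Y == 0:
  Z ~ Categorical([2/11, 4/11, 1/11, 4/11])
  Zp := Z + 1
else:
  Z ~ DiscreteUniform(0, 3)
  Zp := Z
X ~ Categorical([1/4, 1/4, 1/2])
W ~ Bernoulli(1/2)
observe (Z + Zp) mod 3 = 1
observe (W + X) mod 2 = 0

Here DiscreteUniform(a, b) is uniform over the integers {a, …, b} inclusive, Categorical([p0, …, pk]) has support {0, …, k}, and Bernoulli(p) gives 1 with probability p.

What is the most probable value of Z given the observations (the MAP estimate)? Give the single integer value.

argmax_v P(Z = v | obs) = 2

Enumerate traces; 12 have nonzero weight after conditioning:
  (Y=0, Z=0, X=0, W=0) weight 1/132
  (Y=0, Z=0, X=1, W=1) weight 1/132
  (Y=0, Z=0, X=2, W=0) weight 1/66
  (Y=0, Z=3, X=0, W=0) weight 1/66
  (Y=0, Z=3, X=1, W=1) weight 1/66
  (Y=0, Z=3, X=2, W=0) weight 1/33
  (Y=1, Z=2, X=0, W=0) weight 1/96
  (Y=1, Z=2, X=1, W=1) weight 1/96
  … 4 more
Group by Z:
  weight(Z=0) = 1/33
  weight(Z=2) = 1/12
  weight(Z=3) = 2/33
Total weight = 1/33 + 1/12 + 2/33 = 23/132
P(Z=0 | obs) = 1/33 / 23/132 = 4/23
P(Z=2 | obs) = 1/12 / 23/132 = 11/23
P(Z=3 | obs) = 2/33 / 23/132 = 8/23
argmax = 2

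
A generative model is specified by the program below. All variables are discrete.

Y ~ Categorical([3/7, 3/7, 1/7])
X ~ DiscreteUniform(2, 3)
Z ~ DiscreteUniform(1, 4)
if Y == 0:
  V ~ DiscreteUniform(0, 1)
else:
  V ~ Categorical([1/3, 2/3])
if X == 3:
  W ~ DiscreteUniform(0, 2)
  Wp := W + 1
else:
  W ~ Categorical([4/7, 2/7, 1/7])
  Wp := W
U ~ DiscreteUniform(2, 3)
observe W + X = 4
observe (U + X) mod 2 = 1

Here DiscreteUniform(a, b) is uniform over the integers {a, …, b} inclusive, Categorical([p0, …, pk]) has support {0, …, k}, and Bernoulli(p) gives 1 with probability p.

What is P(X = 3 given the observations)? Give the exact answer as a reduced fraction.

Enumerate traces; 48 have nonzero weight after conditioning:
  (Y=0, X=2, Z=1, V=0, W=2, U=3) weight 3/1568
  (Y=0, X=2, Z=1, V=1, W=2, U=3) weight 3/1568
  (Y=0, X=2, Z=2, V=0, W=2, U=3) weight 3/1568
  (Y=0, X=2, Z=2, V=1, W=2, U=3) weight 3/1568
  (Y=0, X=2, Z=3, V=0, W=2, U=3) weight 3/1568
  (Y=0, X=2, Z=3, V=1, W=2, U=3) weight 3/1568
  (Y=0, X=2, Z=4, V=0, W=2, U=3) weight 3/1568
  (Y=0, X=2, Z=4, V=1, W=2, U=3) weight 3/1568
  (Y=0, X=3, Z=1, V=0, W=1, U=2) weight 1/224
  … 39 more
Group by X:
  weight(X=2) = 1/28
  weight(X=3) = 1/12
Total weight = 1/28 + 1/12 = 5/42
P(X=2 | obs) = 1/28 / 5/42 = 3/10
P(X=3 | obs) = 1/12 / 5/42 = 7/10

P(X = 3 | obs) = 7/10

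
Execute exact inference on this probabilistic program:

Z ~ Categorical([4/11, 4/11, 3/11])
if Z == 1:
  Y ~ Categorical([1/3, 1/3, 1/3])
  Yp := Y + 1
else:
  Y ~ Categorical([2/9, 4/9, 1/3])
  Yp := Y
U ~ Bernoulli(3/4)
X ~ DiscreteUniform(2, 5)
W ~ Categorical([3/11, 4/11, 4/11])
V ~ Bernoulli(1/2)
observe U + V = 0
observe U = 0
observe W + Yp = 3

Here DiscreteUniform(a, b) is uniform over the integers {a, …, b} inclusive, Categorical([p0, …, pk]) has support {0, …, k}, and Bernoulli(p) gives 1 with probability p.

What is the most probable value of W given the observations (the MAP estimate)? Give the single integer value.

argmax_v P(W = v | obs) = 2

Enumerate traces; 28 have nonzero weight after conditioning:
  (Z=0, Y=1, U=0, X=2, W=2, V=0) weight 2/1089
  (Z=0, Y=1, U=0, X=3, W=2, V=0) weight 2/1089
  (Z=0, Y=1, U=0, X=4, W=2, V=0) weight 2/1089
  (Z=0, Y=1, U=0, X=5, W=2, V=0) weight 2/1089
  (Z=0, Y=2, U=0, X=2, W=1, V=0) weight 1/726
  (Z=0, Y=2, U=0, X=3, W=1, V=0) weight 1/726
  (Z=0, Y=2, U=0, X=4, W=1, V=0) weight 1/726
  (Z=0, Y=2, U=0, X=5, W=1, V=0) weight 1/726
  (Z=1, Y=2, U=0, X=2, W=0, V=0) weight 1/968
  … 19 more
Group by W:
  weight(W=0) = 1/242
  weight(W=1) = 1/66
  weight(W=2) = 20/1089
Total weight = 1/242 + 1/66 + 20/1089 = 41/1089
P(W=0 | obs) = 1/242 / 41/1089 = 9/82
P(W=1 | obs) = 1/66 / 41/1089 = 33/82
P(W=2 | obs) = 20/1089 / 41/1089 = 20/41
argmax = 2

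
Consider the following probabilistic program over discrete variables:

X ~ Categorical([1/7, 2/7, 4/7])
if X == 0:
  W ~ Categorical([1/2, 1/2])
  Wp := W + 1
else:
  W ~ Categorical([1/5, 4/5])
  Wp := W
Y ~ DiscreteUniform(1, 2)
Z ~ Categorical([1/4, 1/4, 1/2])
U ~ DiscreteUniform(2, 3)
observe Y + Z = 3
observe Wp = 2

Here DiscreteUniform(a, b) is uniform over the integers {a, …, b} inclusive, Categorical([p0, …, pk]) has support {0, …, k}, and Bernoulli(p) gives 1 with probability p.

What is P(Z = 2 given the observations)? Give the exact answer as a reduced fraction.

Enumerate traces; 4 have nonzero weight after conditioning:
  (X=0, W=1, Y=1, Z=2, U=2) weight 1/112
  (X=0, W=1, Y=1, Z=2, U=3) weight 1/112
  (X=0, W=1, Y=2, Z=1, U=2) weight 1/224
  (X=0, W=1, Y=2, Z=1, U=3) weight 1/224
Group by Z:
  weight(Z=1) = 1/112
  weight(Z=2) = 1/56
Total weight = 1/112 + 1/56 = 3/112
P(Z=1 | obs) = 1/112 / 3/112 = 1/3
P(Z=2 | obs) = 1/56 / 3/112 = 2/3

P(Z = 2 | obs) = 2/3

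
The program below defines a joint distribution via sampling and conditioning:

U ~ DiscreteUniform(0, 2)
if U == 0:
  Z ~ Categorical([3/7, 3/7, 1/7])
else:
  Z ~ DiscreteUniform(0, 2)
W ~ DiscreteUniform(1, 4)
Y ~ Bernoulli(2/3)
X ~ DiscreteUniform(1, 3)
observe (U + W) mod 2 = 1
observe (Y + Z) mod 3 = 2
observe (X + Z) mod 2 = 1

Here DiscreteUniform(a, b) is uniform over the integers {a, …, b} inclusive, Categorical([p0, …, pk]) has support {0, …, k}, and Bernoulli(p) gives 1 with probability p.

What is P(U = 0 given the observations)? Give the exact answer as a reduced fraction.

Enumerate traces; 18 have nonzero weight after conditioning:
  (U=0, Z=1, W=1, Y=1, X=2) weight 1/126
  (U=0, Z=1, W=3, Y=1, X=2) weight 1/126
  (U=0, Z=2, W=1, Y=0, X=1) weight 1/756
  (U=0, Z=2, W=1, Y=0, X=3) weight 1/756
  (U=0, Z=2, W=3, Y=0, X=1) weight 1/756
  (U=0, Z=2, W=3, Y=0, X=3) weight 1/756
  (U=1, Z=1, W=2, Y=1, X=2) weight 1/162
  (U=1, Z=1, W=4, Y=1, X=2) weight 1/162
  (U=2, Z=1, W=1, Y=1, X=2) weight 1/162
  … 9 more
Group by U:
  weight(U=0) = 4/189
  weight(U=1) = 2/81
  weight(U=2) = 2/81
Total weight = 4/189 + 2/81 + 2/81 = 40/567
P(U=0 | obs) = 4/189 / 40/567 = 3/10
P(U=1 | obs) = 2/81 / 40/567 = 7/20
P(U=2 | obs) = 2/81 / 40/567 = 7/20

P(U = 0 | obs) = 3/10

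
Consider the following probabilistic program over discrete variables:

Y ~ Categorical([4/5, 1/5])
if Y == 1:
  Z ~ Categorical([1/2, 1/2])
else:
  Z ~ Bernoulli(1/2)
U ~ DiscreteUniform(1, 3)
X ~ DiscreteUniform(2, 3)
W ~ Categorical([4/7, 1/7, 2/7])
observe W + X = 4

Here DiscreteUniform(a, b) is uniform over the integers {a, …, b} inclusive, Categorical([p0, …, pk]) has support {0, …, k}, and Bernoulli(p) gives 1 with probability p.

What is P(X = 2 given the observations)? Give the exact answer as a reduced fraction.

P(X = 2 | obs) = 2/3

Enumerate traces; 24 have nonzero weight after conditioning:
  (Y=0, Z=0, U=1, X=2, W=2) weight 2/105
  (Y=0, Z=0, U=1, X=3, W=1) weight 1/105
  (Y=0, Z=0, U=2, X=2, W=2) weight 2/105
  (Y=0, Z=0, U=2, X=3, W=1) weight 1/105
  (Y=0, Z=0, U=3, X=2, W=2) weight 2/105
  (Y=0, Z=0, U=3, X=3, W=1) weight 1/105
  (Y=0, Z=1, U=1, X=2, W=2) weight 2/105
  (Y=0, Z=1, U=1, X=3, W=1) weight 1/105
  … 16 more
Group by X:
  weight(X=2) = 1/7
  weight(X=3) = 1/14
Total weight = 1/7 + 1/14 = 3/14
P(X=2 | obs) = 1/7 / 3/14 = 2/3
P(X=3 | obs) = 1/14 / 3/14 = 1/3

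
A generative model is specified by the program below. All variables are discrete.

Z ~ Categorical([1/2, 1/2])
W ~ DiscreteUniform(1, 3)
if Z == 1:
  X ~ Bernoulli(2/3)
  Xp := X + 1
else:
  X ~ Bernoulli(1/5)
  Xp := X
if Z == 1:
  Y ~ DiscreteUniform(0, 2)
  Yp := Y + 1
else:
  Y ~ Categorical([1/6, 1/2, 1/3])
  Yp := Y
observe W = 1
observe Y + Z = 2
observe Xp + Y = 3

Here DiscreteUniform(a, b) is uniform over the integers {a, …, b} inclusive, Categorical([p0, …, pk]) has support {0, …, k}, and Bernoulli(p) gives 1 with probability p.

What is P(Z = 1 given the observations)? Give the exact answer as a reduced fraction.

P(Z = 1 | obs) = 10/13

Enumerate traces; 2 have nonzero weight after conditioning:
  (Z=0, W=1, X=1, Y=2) weight 1/90
  (Z=1, W=1, X=1, Y=1) weight 1/27
Group by Z:
  weight(Z=0) = 1/90
  weight(Z=1) = 1/27
Total weight = 1/90 + 1/27 = 13/270
P(Z=0 | obs) = 1/90 / 13/270 = 3/13
P(Z=1 | obs) = 1/27 / 13/270 = 10/13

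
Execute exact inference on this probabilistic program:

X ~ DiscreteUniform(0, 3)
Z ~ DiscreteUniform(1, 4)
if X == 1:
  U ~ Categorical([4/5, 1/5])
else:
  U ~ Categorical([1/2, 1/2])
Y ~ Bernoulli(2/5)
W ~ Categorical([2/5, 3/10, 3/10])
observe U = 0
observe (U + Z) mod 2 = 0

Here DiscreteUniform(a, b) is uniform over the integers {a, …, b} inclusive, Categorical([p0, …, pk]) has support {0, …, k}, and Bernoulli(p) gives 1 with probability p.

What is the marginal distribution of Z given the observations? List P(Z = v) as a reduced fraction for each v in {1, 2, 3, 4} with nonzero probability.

Enumerate traces; 48 have nonzero weight after conditioning:
  (X=0, Z=2, U=0, Y=0, W=0) weight 3/400
  (X=0, Z=2, U=0, Y=0, W=1) weight 9/1600
  (X=0, Z=2, U=0, Y=0, W=2) weight 9/1600
  (X=0, Z=2, U=0, Y=1, W=0) weight 1/200
  (X=0, Z=2, U=0, Y=1, W=1) weight 3/800
  (X=0, Z=2, U=0, Y=1, W=2) weight 3/800
  (X=0, Z=4, U=0, Y=0, W=0) weight 3/400
  (X=0, Z=4, U=0, Y=0, W=1) weight 9/1600
  … 40 more
Group by Z:
  weight(Z=2) = 23/160
  weight(Z=4) = 23/160
Total weight = 23/160 + 23/160 = 23/80
P(Z=2 | obs) = 23/160 / 23/80 = 1/2
P(Z=4 | obs) = 23/160 / 23/80 = 1/2

P(Z=2) = 1/2, P(Z=4) = 1/2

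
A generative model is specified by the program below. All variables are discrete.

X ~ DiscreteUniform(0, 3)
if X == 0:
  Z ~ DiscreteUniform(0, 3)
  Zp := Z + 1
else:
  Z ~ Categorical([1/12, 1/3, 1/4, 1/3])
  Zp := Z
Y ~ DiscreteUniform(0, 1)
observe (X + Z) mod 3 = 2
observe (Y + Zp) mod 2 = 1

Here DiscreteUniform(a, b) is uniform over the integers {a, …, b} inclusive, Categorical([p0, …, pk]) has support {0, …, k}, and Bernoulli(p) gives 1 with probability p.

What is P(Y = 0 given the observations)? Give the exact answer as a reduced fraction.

P(Y = 0 | obs) = 11/15

Enumerate traces; 5 have nonzero weight after conditioning:
  (X=0, Z=2, Y=0) weight 1/32
  (X=1, Z=1, Y=0) weight 1/24
  (X=2, Z=0, Y=1) weight 1/96
  (X=2, Z=3, Y=0) weight 1/24
  (X=3, Z=2, Y=1) weight 1/32
Group by Y:
  weight(Y=0) = 11/96
  weight(Y=1) = 1/24
Total weight = 11/96 + 1/24 = 5/32
P(Y=0 | obs) = 11/96 / 5/32 = 11/15
P(Y=1 | obs) = 1/24 / 5/32 = 4/15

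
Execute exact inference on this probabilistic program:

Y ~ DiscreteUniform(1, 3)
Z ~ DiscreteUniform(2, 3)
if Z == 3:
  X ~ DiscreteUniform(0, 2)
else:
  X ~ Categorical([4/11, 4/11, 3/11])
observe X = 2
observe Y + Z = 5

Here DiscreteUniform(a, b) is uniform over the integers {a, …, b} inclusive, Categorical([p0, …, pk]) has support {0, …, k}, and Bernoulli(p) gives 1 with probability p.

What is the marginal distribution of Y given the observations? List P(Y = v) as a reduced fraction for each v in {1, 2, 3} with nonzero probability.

Enumerate traces; 2 have nonzero weight after conditioning:
  (Y=2, Z=3, X=2) weight 1/18
  (Y=3, Z=2, X=2) weight 1/22
Group by Y:
  weight(Y=2) = 1/18
  weight(Y=3) = 1/22
Total weight = 1/18 + 1/22 = 10/99
P(Y=2 | obs) = 1/18 / 10/99 = 11/20
P(Y=3 | obs) = 1/22 / 10/99 = 9/20

P(Y=2) = 11/20, P(Y=3) = 9/20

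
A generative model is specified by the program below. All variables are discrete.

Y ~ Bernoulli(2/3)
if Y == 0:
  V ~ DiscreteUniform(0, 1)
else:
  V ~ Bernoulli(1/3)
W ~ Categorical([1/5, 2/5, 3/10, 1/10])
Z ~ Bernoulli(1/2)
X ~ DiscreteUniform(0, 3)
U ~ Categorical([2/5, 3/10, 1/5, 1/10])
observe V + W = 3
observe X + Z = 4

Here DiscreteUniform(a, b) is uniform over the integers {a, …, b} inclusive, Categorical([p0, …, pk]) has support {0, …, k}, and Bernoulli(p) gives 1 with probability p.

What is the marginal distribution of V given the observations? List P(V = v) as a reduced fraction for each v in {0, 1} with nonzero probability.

Enumerate traces; 16 have nonzero weight after conditioning:
  (Y=0, V=0, W=3, Z=1, X=3, U=0) weight 1/1200
  (Y=0, V=0, W=3, Z=1, X=3, U=1) weight 1/1600
  (Y=0, V=0, W=3, Z=1, X=3, U=2) weight 1/2400
  (Y=0, V=0, W=3, Z=1, X=3, U=3) weight 1/4800
  (Y=0, V=1, W=2, Z=1, X=3, U=0) weight 1/400
  (Y=0, V=1, W=2, Z=1, X=3, U=1) weight 3/1600
  (Y=0, V=1, W=2, Z=1, X=3, U=2) weight 1/800
  (Y=0, V=1, W=2, Z=1, X=3, U=3) weight 1/1600
  … 8 more
Group by V:
  weight(V=0) = 11/1440
  weight(V=1) = 7/480
Total weight = 11/1440 + 7/480 = 1/45
P(V=0 | obs) = 11/1440 / 1/45 = 11/32
P(V=1 | obs) = 7/480 / 1/45 = 21/32

P(V=0) = 11/32, P(V=1) = 21/32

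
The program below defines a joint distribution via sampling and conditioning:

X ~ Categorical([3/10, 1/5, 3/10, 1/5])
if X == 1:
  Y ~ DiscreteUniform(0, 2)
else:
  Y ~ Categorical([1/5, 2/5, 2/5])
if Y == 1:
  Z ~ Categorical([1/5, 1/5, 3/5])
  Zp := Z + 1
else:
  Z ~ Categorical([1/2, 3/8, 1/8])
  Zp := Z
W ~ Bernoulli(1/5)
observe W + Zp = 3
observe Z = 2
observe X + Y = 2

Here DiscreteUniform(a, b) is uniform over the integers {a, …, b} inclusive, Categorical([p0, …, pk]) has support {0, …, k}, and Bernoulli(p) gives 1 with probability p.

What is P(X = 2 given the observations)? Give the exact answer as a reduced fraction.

Enumerate traces; 3 have nonzero weight after conditioning:
  (X=0, Y=2, Z=2, W=1) weight 3/1000
  (X=1, Y=1, Z=2, W=0) weight 4/125
  (X=2, Y=0, Z=2, W=1) weight 3/2000
Group by X:
  weight(X=0) = 3/1000
  weight(X=1) = 4/125
  weight(X=2) = 3/2000
Total weight = 3/1000 + 4/125 + 3/2000 = 73/2000
P(X=0 | obs) = 3/1000 / 73/2000 = 6/73
P(X=1 | obs) = 4/125 / 73/2000 = 64/73
P(X=2 | obs) = 3/2000 / 73/2000 = 3/73

P(X = 2 | obs) = 3/73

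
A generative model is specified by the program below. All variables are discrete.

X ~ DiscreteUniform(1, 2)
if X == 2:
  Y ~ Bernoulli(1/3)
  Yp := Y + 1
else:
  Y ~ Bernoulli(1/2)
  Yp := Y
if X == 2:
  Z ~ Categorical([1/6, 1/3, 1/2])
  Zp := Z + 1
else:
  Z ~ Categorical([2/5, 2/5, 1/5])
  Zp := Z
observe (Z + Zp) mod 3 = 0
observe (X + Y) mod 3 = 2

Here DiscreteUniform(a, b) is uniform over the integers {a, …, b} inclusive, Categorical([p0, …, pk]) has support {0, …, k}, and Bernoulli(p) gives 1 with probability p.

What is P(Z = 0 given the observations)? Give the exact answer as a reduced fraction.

Enumerate traces; 2 have nonzero weight after conditioning:
  (X=1, Y=1, Z=0) weight 1/10
  (X=2, Y=0, Z=1) weight 1/9
Group by Z:
  weight(Z=0) = 1/10
  weight(Z=1) = 1/9
Total weight = 1/10 + 1/9 = 19/90
P(Z=0 | obs) = 1/10 / 19/90 = 9/19
P(Z=1 | obs) = 1/9 / 19/90 = 10/19

P(Z = 0 | obs) = 9/19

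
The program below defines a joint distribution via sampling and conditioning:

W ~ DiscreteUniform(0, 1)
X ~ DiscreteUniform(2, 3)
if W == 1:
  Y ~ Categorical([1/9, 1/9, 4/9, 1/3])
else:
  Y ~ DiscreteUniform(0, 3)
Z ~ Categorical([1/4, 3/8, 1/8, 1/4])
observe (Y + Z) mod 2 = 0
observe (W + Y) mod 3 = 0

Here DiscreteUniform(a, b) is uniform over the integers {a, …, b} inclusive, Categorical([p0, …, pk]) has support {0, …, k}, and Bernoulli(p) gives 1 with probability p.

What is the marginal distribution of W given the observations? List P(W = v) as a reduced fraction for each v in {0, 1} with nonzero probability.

Enumerate traces; 12 have nonzero weight after conditioning:
  (W=0, X=2, Y=0, Z=0) weight 1/64
  (W=0, X=2, Y=0, Z=2) weight 1/128
  (W=0, X=2, Y=3, Z=1) weight 3/128
  (W=0, X=2, Y=3, Z=3) weight 1/64
  (W=0, X=3, Y=0, Z=0) weight 1/64
  (W=0, X=3, Y=0, Z=2) weight 1/128
  (W=0, X=3, Y=3, Z=1) weight 3/128
  (W=0, X=3, Y=3, Z=3) weight 1/64
  (W=1, X=2, Y=2, Z=0) weight 1/36
  … 3 more
Group by W:
  weight(W=0) = 1/8
  weight(W=1) = 1/12
Total weight = 1/8 + 1/12 = 5/24
P(W=0 | obs) = 1/8 / 5/24 = 3/5
P(W=1 | obs) = 1/12 / 5/24 = 2/5

P(W=0) = 3/5, P(W=1) = 2/5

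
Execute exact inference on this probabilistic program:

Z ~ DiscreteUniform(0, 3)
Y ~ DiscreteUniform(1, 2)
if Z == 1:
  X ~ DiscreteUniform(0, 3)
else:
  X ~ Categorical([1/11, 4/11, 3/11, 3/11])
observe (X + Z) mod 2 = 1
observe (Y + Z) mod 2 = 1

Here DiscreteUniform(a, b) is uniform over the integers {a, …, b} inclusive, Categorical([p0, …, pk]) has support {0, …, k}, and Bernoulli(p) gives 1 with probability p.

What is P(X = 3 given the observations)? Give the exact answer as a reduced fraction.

P(X = 3 | obs) = 12/47

Enumerate traces; 8 have nonzero weight after conditioning:
  (Z=0, Y=1, X=1) weight 1/22
  (Z=0, Y=1, X=3) weight 3/88
  (Z=1, Y=2, X=0) weight 1/32
  (Z=1, Y=2, X=2) weight 1/32
  (Z=2, Y=1, X=1) weight 1/22
  (Z=2, Y=1, X=3) weight 3/88
  (Z=3, Y=2, X=0) weight 1/88
  (Z=3, Y=2, X=2) weight 3/88
Group by X:
  weight(X=0) = 15/352
  weight(X=1) = 1/11
  weight(X=2) = 23/352
  weight(X=3) = 3/44
Total weight = 15/352 + 1/11 + 23/352 + 3/44 = 47/176
P(X=0 | obs) = 15/352 / 47/176 = 15/94
P(X=1 | obs) = 1/11 / 47/176 = 16/47
P(X=2 | obs) = 23/352 / 47/176 = 23/94
P(X=3 | obs) = 3/44 / 47/176 = 12/47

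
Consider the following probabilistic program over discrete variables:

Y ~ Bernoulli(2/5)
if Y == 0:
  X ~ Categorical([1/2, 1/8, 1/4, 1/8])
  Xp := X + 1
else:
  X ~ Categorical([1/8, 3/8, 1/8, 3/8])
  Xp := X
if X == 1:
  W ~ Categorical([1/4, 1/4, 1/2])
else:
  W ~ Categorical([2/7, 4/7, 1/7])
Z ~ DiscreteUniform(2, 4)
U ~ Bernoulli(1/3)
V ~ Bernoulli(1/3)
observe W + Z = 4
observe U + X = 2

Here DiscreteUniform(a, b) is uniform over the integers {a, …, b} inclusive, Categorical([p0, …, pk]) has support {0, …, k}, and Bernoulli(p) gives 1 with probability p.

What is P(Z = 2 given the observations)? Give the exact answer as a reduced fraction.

Enumerate traces; 24 have nonzero weight after conditioning:
  (Y=0, X=1, W=0, Z=4, U=1, V=0) weight 1/720
  (Y=0, X=1, W=0, Z=4, U=1, V=1) weight 1/1440
  (Y=0, X=1, W=1, Z=3, U=1, V=0) weight 1/720
  (Y=0, X=1, W=1, Z=3, U=1, V=1) weight 1/1440
  (Y=0, X=1, W=2, Z=2, U=1, V=0) weight 1/360
  (Y=0, X=1, W=2, Z=2, U=1, V=1) weight 1/720
  (Y=0, X=2, W=0, Z=4, U=0, V=0) weight 2/315
  (Y=0, X=2, W=0, Z=4, U=0, V=1) weight 1/315
  … 16 more
Group by Z:
  weight(Z=2) = 19/1008
  weight(Z=3) = 319/10080
  weight(Z=4) = 191/10080
Total weight = 19/1008 + 319/10080 + 191/10080 = 5/72
P(Z=2 | obs) = 19/1008 / 5/72 = 19/70
P(Z=3 | obs) = 319/10080 / 5/72 = 319/700
P(Z=4 | obs) = 191/10080 / 5/72 = 191/700

P(Z = 2 | obs) = 19/70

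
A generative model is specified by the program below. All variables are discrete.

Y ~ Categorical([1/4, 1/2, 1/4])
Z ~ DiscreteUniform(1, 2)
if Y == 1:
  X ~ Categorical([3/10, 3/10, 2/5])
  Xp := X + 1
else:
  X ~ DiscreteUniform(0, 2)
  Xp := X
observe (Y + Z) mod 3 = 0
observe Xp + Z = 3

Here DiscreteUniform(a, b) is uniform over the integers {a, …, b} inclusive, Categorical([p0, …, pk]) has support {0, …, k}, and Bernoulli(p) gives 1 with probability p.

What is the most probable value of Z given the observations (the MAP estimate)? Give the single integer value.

Enumerate traces; 2 have nonzero weight after conditioning:
  (Y=1, Z=2, X=0) weight 3/40
  (Y=2, Z=1, X=2) weight 1/24
Group by Z:
  weight(Z=1) = 1/24
  weight(Z=2) = 3/40
Total weight = 1/24 + 3/40 = 7/60
P(Z=1 | obs) = 1/24 / 7/60 = 5/14
P(Z=2 | obs) = 3/40 / 7/60 = 9/14
argmax = 2

argmax_v P(Z = v | obs) = 2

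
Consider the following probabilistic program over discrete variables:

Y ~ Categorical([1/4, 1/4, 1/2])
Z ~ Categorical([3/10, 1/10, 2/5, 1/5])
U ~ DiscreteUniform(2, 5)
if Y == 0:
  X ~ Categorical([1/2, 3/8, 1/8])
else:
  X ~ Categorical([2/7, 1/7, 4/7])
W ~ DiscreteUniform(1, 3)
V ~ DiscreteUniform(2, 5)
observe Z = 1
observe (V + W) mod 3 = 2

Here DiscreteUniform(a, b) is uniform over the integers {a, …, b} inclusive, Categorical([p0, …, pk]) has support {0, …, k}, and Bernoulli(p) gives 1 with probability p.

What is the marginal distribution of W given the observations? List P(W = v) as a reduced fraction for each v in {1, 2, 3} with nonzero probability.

Enumerate traces; 144 have nonzero weight after conditioning:
  (Y=0, Z=1, U=2, X=0, W=1, V=4) weight 1/3840
  (Y=0, Z=1, U=2, X=0, W=2, V=3) weight 1/3840
  (Y=0, Z=1, U=2, X=0, W=3, V=2) weight 1/3840
  (Y=0, Z=1, U=2, X=0, W=3, V=5) weight 1/3840
  (Y=0, Z=1, U=2, X=1, W=1, V=4) weight 1/5120
  (Y=0, Z=1, U=2, X=1, W=2, V=3) weight 1/5120
  (Y=0, Z=1, U=2, X=1, W=3, V=2) weight 1/5120
  (Y=0, Z=1, U=2, X=1, W=3, V=5) weight 1/5120
  … 136 more
Group by W:
  weight(W=1) = 1/120
  weight(W=2) = 1/120
  weight(W=3) = 1/60
Total weight = 1/120 + 1/120 + 1/60 = 1/30
P(W=1 | obs) = 1/120 / 1/30 = 1/4
P(W=2 | obs) = 1/120 / 1/30 = 1/4
P(W=3 | obs) = 1/60 / 1/30 = 1/2

P(W=1) = 1/4, P(W=2) = 1/4, P(W=3) = 1/2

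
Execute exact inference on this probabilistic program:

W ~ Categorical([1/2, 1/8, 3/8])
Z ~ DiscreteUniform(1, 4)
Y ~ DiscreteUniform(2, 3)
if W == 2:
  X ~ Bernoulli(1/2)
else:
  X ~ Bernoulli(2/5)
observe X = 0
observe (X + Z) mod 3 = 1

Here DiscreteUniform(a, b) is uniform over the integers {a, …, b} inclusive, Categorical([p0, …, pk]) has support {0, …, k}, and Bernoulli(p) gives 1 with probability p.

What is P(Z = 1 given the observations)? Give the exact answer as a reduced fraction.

P(Z = 1 | obs) = 1/2

Enumerate traces; 12 have nonzero weight after conditioning:
  (W=0, Z=1, Y=2, X=0) weight 3/80
  (W=0, Z=1, Y=3, X=0) weight 3/80
  (W=0, Z=4, Y=2, X=0) weight 3/80
  (W=0, Z=4, Y=3, X=0) weight 3/80
  (W=1, Z=1, Y=2, X=0) weight 3/320
  (W=1, Z=1, Y=3, X=0) weight 3/320
  (W=1, Z=4, Y=2, X=0) weight 3/320
  (W=1, Z=4, Y=3, X=0) weight 3/320
  … 4 more
Group by Z:
  weight(Z=1) = 9/64
  weight(Z=4) = 9/64
Total weight = 9/64 + 9/64 = 9/32
P(Z=1 | obs) = 9/64 / 9/32 = 1/2
P(Z=4 | obs) = 9/64 / 9/32 = 1/2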